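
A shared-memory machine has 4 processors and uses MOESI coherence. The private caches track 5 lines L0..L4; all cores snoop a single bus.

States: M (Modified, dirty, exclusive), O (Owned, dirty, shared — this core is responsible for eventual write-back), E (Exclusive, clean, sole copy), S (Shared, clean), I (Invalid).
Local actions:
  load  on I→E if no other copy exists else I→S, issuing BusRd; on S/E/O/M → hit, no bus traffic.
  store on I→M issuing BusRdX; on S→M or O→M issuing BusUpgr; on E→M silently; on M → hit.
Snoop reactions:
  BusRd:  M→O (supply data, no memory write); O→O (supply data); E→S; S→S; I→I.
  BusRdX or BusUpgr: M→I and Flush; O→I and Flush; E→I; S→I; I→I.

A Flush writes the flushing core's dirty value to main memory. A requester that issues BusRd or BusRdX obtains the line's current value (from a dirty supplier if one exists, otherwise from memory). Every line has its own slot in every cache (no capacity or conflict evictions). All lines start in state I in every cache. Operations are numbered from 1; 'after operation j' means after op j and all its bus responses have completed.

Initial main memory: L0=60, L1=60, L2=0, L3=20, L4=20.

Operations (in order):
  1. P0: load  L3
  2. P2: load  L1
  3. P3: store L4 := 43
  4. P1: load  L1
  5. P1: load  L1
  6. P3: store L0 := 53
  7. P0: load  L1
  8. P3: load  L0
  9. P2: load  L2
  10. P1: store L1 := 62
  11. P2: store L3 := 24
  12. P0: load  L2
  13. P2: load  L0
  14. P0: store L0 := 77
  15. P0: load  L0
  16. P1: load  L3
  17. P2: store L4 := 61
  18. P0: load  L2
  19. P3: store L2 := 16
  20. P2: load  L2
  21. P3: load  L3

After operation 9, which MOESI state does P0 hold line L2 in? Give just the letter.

state = I

1. P0: load  L3  bus=[BusRd]  L3: P0=E P1=I P2=I P3=I  mem[L3]=20
2. P2: load  L1  bus=[BusRd]  L1: P0=I P1=I P2=E P3=I  mem[L1]=60
3. P3: store L4 := 43  bus=[BusRdX]  L4: P0=I P1=I P2=I P3=M  mem[L4]=20
4. P1: load  L1  bus=[BusRd]  L1: P0=I P1=S P2=S P3=I  mem[L1]=60
5. P1: load  L1  bus=[-]  L1: P0=I P1=S P2=S P3=I  mem[L1]=60
6. P3: store L0 := 53  bus=[BusRdX]  L0: P0=I P1=I P2=I P3=M  mem[L0]=60
7. P0: load  L1  bus=[BusRd]  L1: P0=S P1=S P2=S P3=I  mem[L1]=60
8. P3: load  L0  bus=[-]  L0: P0=I P1=I P2=I P3=M  mem[L0]=60
9. P2: load  L2  bus=[BusRd]  L2: P0=I P1=I P2=E P3=I  mem[L2]=0
10. P1: store L1 := 62  bus=[BusUpgr]  L1: P0=I P1=M P2=I P3=I  mem[L1]=60
11. P2: store L3 := 24  bus=[BusRdX]  L3: P0=I P1=I P2=M P3=I  mem[L3]=20
12. P0: load  L2  bus=[BusRd]  L2: P0=S P1=I P2=S P3=I  mem[L2]=0
13. P2: load  L0  bus=[BusRd]  L0: P0=I P1=I P2=S P3=O  mem[L0]=60
14. P0: store L0 := 77  bus=[BusRdX,Flush]  L0: P0=M P1=I P2=I P3=I  mem[L0]=53
15. P0: load  L0  bus=[-]  L0: P0=M P1=I P2=I P3=I  mem[L0]=53
16. P1: load  L3  bus=[BusRd]  L3: P0=I P1=S P2=O P3=I  mem[L3]=20
17. P2: store L4 := 61  bus=[BusRdX,Flush]  L4: P0=I P1=I P2=M P3=I  mem[L4]=43
18. P0: load  L2  bus=[-]  L2: P0=S P1=I P2=S P3=I  mem[L2]=0
19. P3: store L2 := 16  bus=[BusRdX]  L2: P0=I P1=I P2=I P3=M  mem[L2]=0
20. P2: load  L2  bus=[BusRd]  L2: P0=I P1=I P2=S P3=O  mem[L2]=0
21. P3: load  L3  bus=[BusRd]  L3: P0=I P1=S P2=O P3=S  mem[L3]=20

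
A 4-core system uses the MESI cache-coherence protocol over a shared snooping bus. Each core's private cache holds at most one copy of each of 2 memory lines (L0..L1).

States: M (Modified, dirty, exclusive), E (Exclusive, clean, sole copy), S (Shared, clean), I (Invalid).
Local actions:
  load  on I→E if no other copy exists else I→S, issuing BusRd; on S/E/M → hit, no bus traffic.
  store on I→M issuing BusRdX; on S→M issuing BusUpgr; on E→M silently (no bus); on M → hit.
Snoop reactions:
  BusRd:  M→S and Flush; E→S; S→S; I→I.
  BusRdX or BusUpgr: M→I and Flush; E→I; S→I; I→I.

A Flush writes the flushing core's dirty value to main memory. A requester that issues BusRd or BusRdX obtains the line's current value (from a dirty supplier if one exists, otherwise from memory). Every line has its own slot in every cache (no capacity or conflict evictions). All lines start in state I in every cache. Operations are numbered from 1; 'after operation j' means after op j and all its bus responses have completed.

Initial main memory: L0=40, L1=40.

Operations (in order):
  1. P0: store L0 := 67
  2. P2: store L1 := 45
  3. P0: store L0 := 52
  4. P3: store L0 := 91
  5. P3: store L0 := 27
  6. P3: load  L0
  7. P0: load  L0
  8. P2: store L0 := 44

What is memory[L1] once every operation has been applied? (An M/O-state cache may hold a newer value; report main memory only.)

memory[L1] = 40

step 1: P0: store L0 := 67  ⟶  MIII  (L0)  txn=BusRdX  M[L0]=40
step 2: P2: store L1 := 45  ⟶  IIMI  (L1)  txn=BusRdX  M[L1]=40
step 3: P0: store L0 := 52  ⟶  MIII  (L0)  txn=∅  M[L0]=40
step 4: P3: store L0 := 91  ⟶  IIIM  (L0)  txn=BusRdX+Flush  M[L0]=52
step 5: P3: store L0 := 27  ⟶  IIIM  (L0)  txn=∅  M[L0]=52
step 6: P3: load  L0  ⟶  IIIM  (L0)  txn=∅  M[L0]=52
step 7: P0: load  L0  ⟶  SIIS  (L0)  txn=BusRd+Flush  M[L0]=27
step 8: P2: store L0 := 44  ⟶  IIMI  (L0)  txn=BusRdX  M[L0]=27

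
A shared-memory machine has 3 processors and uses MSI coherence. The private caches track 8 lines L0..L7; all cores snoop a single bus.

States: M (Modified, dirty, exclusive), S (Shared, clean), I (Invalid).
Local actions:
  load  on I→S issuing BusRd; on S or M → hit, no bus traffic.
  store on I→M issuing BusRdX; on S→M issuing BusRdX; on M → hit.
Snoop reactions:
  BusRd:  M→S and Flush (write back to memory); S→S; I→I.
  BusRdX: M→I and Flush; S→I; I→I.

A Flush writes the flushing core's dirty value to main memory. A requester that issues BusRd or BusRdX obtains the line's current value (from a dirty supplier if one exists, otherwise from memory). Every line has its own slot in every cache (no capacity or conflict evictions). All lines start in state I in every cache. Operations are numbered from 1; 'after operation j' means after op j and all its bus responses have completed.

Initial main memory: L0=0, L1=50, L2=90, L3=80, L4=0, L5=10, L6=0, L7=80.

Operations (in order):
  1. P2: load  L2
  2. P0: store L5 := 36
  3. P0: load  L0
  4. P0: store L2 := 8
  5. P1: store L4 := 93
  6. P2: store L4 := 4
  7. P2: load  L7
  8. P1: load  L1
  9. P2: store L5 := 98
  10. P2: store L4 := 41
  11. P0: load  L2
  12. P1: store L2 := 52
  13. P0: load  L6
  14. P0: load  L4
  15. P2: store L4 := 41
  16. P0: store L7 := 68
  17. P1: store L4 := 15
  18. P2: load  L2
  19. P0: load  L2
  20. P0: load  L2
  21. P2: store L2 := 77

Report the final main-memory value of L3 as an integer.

  op1 P2: load  L2 → I/I/S on L2; bus BusRd; mem=90
  op2 P0: store L5 := 36 → M/I/I on L5; bus BusRdX; mem=10
  op3 P0: load  L0 → S/I/I on L0; bus BusRd; mem=0
  op4 P0: store L2 := 8 → M/I/I on L2; bus BusRdX; mem=90
  op5 P1: store L4 := 93 → I/M/I on L4; bus BusRdX; mem=0
  op6 P2: store L4 := 4 → I/I/M on L4; bus BusRdX Flush; mem=93
  op7 P2: load  L7 → I/I/S on L7; bus BusRd; mem=80
  op8 P1: load  L1 → I/S/I on L1; bus BusRd; mem=50
  op9 P2: store L5 := 98 → I/I/M on L5; bus BusRdX Flush; mem=36
  op10 P2: store L4 := 41 → I/I/M on L4; bus (none); mem=93
  op11 P0: load  L2 → M/I/I on L2; bus (none); mem=90
  op12 P1: store L2 := 52 → I/M/I on L2; bus BusRdX Flush; mem=8
  op13 P0: load  L6 → S/I/I on L6; bus BusRd; mem=0
  op14 P0: load  L4 → S/I/S on L4; bus BusRd Flush; mem=41
  op15 P2: store L4 := 41 → I/I/M on L4; bus BusRdX; mem=41
  op16 P0: store L7 := 68 → M/I/I on L7; bus BusRdX; mem=80
  op17 P1: store L4 := 15 → I/M/I on L4; bus BusRdX Flush; mem=41
  op18 P2: load  L2 → I/S/S on L2; bus BusRd Flush; mem=52
  op19 P0: load  L2 → S/S/S on L2; bus BusRd; mem=52
  op20 P0: load  L2 → S/S/S on L2; bus (none); mem=52
  op21 P2: store L2 := 77 → I/I/M on L2; bus BusRdX; mem=52

memory[L3] = 80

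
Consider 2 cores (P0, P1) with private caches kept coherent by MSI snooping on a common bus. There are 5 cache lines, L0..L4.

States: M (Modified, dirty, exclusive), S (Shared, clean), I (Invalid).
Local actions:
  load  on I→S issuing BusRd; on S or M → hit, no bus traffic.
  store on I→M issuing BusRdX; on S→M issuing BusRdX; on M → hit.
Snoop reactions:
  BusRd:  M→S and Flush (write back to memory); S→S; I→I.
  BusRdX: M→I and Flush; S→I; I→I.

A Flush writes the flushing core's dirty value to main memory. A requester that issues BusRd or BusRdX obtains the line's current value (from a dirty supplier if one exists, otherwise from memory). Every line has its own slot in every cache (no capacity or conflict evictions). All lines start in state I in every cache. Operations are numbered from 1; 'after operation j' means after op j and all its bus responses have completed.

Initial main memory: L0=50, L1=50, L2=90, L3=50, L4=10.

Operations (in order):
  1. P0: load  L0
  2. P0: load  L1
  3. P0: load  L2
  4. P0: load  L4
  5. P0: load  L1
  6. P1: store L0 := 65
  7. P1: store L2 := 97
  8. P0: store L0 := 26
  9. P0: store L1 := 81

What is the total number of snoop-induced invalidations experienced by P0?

step 1: P0: load  L0  ⟶  SI  (L0)  txn=BusRd  M[L0]=50
step 2: P0: load  L1  ⟶  SI  (L1)  txn=BusRd  M[L1]=50
step 3: P0: load  L2  ⟶  SI  (L2)  txn=BusRd  M[L2]=90
step 4: P0: load  L4  ⟶  SI  (L4)  txn=BusRd  M[L4]=10
step 5: P0: load  L1  ⟶  SI  (L1)  txn=∅  M[L1]=50
step 6: P1: store L0 := 65  ⟶  IM  (L0)  txn=BusRdX  M[L0]=50
step 7: P1: store L2 := 97  ⟶  IM  (L2)  txn=BusRdX  M[L2]=90
step 8: P0: store L0 := 26  ⟶  MI  (L0)  txn=BusRdX+Flush  M[L0]=65
step 9: P0: store L1 := 81  ⟶  MI  (L1)  txn=BusRdX  M[L1]=50

invalidations = 2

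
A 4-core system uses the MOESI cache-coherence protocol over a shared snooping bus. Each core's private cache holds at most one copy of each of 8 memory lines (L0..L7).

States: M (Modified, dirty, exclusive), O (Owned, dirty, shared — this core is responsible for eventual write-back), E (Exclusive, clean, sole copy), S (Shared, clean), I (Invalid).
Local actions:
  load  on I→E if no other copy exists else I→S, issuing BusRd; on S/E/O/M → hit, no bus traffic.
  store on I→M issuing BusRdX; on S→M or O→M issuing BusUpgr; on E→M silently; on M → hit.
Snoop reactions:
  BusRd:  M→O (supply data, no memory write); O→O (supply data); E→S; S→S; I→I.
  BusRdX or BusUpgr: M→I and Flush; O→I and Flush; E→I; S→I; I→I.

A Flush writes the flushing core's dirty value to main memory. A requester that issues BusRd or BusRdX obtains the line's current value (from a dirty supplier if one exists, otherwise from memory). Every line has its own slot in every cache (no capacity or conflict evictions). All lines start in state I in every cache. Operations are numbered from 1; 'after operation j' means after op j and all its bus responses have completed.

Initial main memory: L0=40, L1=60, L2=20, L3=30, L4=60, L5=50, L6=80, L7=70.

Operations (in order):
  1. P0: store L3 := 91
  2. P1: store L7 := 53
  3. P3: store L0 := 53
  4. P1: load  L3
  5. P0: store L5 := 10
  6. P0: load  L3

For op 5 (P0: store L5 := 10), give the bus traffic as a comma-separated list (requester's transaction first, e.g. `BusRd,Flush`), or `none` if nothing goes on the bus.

bus = BusRdX

step 1: P0: store L3 := 91  ⟶  MIII  (L3)  txn=BusRdX  M[L3]=30
step 2: P1: store L7 := 53  ⟶  IMII  (L7)  txn=BusRdX  M[L7]=70
step 3: P3: store L0 := 53  ⟶  IIIM  (L0)  txn=BusRdX  M[L0]=40
step 4: P1: load  L3  ⟶  OSII  (L3)  txn=BusRd  M[L3]=30
step 5: P0: store L5 := 10  ⟶  MIII  (L5)  txn=BusRdX  M[L5]=50
step 6: P0: load  L3  ⟶  OSII  (L3)  txn=∅  M[L3]=30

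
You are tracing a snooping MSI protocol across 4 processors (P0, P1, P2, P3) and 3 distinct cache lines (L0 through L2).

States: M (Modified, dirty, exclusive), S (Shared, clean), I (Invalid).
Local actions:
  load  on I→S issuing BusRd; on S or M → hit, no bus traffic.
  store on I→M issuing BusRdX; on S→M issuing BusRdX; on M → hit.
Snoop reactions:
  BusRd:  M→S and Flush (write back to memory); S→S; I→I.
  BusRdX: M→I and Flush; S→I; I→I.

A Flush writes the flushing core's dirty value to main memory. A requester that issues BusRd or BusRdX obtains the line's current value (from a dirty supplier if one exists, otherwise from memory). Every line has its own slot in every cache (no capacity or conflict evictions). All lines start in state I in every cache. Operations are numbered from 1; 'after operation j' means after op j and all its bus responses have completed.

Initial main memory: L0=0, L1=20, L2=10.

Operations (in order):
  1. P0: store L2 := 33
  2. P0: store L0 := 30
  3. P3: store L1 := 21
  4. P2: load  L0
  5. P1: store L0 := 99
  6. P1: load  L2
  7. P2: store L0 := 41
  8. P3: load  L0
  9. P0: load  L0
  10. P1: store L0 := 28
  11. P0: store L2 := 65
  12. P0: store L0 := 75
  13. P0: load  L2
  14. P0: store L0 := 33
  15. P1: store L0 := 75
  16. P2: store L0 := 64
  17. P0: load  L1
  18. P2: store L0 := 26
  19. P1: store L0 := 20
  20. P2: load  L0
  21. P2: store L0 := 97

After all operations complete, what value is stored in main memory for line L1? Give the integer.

memory[L1] = 21

  op1 P0: store L2 := 33 → M/I/I/I on L2; bus BusRdX; mem=10
  op2 P0: store L0 := 30 → M/I/I/I on L0; bus BusRdX; mem=0
  op3 P3: store L1 := 21 → I/I/I/M on L1; bus BusRdX; mem=20
  op4 P2: load  L0 → S/I/S/I on L0; bus BusRd Flush; mem=30
  op5 P1: store L0 := 99 → I/M/I/I on L0; bus BusRdX; mem=30
  op6 P1: load  L2 → S/S/I/I on L2; bus BusRd Flush; mem=33
  op7 P2: store L0 := 41 → I/I/M/I on L0; bus BusRdX Flush; mem=99
  op8 P3: load  L0 → I/I/S/S on L0; bus BusRd Flush; mem=41
  op9 P0: load  L0 → S/I/S/S on L0; bus BusRd; mem=41
  op10 P1: store L0 := 28 → I/M/I/I on L0; bus BusRdX; mem=41
  op11 P0: store L2 := 65 → M/I/I/I on L2; bus BusRdX; mem=33
  op12 P0: store L0 := 75 → M/I/I/I on L0; bus BusRdX Flush; mem=28
  op13 P0: load  L2 → M/I/I/I on L2; bus (none); mem=33
  op14 P0: store L0 := 33 → M/I/I/I on L0; bus (none); mem=28
  op15 P1: store L0 := 75 → I/M/I/I on L0; bus BusRdX Flush; mem=33
  op16 P2: store L0 := 64 → I/I/M/I on L0; bus BusRdX Flush; mem=75
  op17 P0: load  L1 → S/I/I/S on L1; bus BusRd Flush; mem=21
  op18 P2: store L0 := 26 → I/I/M/I on L0; bus (none); mem=75
  op19 P1: store L0 := 20 → I/M/I/I on L0; bus BusRdX Flush; mem=26
  op20 P2: load  L0 → I/S/S/I on L0; bus BusRd Flush; mem=20
  op21 P2: store L0 := 97 → I/I/M/I on L0; bus BusRdX; mem=20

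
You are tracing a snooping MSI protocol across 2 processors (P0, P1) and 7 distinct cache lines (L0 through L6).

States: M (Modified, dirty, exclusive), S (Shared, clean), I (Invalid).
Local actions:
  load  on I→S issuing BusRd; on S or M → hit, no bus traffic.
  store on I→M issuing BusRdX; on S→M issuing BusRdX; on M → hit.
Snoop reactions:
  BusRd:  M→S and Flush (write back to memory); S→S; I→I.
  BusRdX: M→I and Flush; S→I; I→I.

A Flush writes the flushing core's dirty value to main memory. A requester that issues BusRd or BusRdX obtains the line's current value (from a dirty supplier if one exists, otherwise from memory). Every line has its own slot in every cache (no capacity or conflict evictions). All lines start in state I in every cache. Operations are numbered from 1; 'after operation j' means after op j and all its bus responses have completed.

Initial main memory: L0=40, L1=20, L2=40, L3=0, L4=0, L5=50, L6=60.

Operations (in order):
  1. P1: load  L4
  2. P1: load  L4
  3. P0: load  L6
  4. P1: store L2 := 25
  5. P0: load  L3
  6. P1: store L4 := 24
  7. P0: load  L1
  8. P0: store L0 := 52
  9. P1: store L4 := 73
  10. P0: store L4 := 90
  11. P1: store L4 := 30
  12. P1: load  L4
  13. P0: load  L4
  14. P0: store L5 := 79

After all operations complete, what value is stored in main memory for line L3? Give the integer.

memory[L3] = 0

step 1: P1: load  L4  ⟶  IS  (L4)  txn=BusRd  M[L4]=0
step 2: P1: load  L4  ⟶  IS  (L4)  txn=∅  M[L4]=0
step 3: P0: load  L6  ⟶  SI  (L6)  txn=BusRd  M[L6]=60
step 4: P1: store L2 := 25  ⟶  IM  (L2)  txn=BusRdX  M[L2]=40
step 5: P0: load  L3  ⟶  SI  (L3)  txn=BusRd  M[L3]=0
step 6: P1: store L4 := 24  ⟶  IM  (L4)  txn=BusRdX  M[L4]=0
step 7: P0: load  L1  ⟶  SI  (L1)  txn=BusRd  M[L1]=20
step 8: P0: store L0 := 52  ⟶  MI  (L0)  txn=BusRdX  M[L0]=40
step 9: P1: store L4 := 73  ⟶  IM  (L4)  txn=∅  M[L4]=0
step 10: P0: store L4 := 90  ⟶  MI  (L4)  txn=BusRdX+Flush  M[L4]=73
step 11: P1: store L4 := 30  ⟶  IM  (L4)  txn=BusRdX+Flush  M[L4]=90
step 12: P1: load  L4  ⟶  IM  (L4)  txn=∅  M[L4]=90
step 13: P0: load  L4  ⟶  SS  (L4)  txn=BusRd+Flush  M[L4]=30
step 14: P0: store L5 := 79  ⟶  MI  (L5)  txn=BusRdX  M[L5]=50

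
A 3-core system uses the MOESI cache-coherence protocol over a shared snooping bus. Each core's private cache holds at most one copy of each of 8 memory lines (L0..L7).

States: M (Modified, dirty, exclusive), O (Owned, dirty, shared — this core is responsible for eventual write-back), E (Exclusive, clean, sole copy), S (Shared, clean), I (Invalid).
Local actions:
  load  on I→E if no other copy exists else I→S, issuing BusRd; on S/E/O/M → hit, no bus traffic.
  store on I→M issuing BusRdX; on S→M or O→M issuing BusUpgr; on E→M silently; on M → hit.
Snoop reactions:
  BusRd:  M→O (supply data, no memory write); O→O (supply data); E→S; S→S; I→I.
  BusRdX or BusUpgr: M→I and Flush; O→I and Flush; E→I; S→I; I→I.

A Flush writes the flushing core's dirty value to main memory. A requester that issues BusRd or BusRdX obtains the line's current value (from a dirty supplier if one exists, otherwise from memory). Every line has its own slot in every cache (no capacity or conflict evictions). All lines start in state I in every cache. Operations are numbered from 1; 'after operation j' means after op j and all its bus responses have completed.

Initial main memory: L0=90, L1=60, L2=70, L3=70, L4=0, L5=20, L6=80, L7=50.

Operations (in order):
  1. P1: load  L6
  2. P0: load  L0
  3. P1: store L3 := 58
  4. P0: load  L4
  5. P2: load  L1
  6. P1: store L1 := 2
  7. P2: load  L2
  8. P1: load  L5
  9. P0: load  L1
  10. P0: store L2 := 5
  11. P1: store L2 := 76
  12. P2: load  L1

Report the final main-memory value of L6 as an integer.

memory[L6] = 80

  op1 P1: load  L6 → I/E/I on L6; bus BusRd; mem=80
  op2 P0: load  L0 → E/I/I on L0; bus BusRd; mem=90
  op3 P1: store L3 := 58 → I/M/I on L3; bus BusRdX; mem=70
  op4 P0: load  L4 → E/I/I on L4; bus BusRd; mem=0
  op5 P2: load  L1 → I/I/E on L1; bus BusRd; mem=60
  op6 P1: store L1 := 2 → I/M/I on L1; bus BusRdX; mem=60
  op7 P2: load  L2 → I/I/E on L2; bus BusRd; mem=70
  op8 P1: load  L5 → I/E/I on L5; bus BusRd; mem=20
  op9 P0: load  L1 → S/O/I on L1; bus BusRd; mem=60
  op10 P0: store L2 := 5 → M/I/I on L2; bus BusRdX; mem=70
  op11 P1: store L2 := 76 → I/M/I on L2; bus BusRdX Flush; mem=5
  op12 P2: load  L1 → S/O/S on L1; bus BusRd; mem=60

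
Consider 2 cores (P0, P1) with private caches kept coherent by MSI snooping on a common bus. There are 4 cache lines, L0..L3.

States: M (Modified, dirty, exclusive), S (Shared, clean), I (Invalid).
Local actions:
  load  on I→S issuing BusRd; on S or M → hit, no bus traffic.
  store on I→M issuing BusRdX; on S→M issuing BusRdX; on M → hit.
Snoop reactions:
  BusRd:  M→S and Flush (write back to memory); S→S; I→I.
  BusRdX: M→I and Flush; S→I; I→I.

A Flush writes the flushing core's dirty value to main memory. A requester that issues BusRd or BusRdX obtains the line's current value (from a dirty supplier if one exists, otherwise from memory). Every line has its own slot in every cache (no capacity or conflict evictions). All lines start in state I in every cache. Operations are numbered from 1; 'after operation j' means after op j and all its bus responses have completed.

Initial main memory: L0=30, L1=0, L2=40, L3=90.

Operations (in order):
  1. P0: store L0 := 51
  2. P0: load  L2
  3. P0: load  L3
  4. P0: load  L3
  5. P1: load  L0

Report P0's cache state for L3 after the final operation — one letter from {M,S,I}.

state = S

step 1: P0: store L0 := 51  ⟶  MI  (L0)  txn=BusRdX  M[L0]=30
step 2: P0: load  L2  ⟶  SI  (L2)  txn=BusRd  M[L2]=40
step 3: P0: load  L3  ⟶  SI  (L3)  txn=BusRd  M[L3]=90
step 4: P0: load  L3  ⟶  SI  (L3)  txn=∅  M[L3]=90
step 5: P1: load  L0  ⟶  SS  (L0)  txn=BusRd+Flush  M[L0]=51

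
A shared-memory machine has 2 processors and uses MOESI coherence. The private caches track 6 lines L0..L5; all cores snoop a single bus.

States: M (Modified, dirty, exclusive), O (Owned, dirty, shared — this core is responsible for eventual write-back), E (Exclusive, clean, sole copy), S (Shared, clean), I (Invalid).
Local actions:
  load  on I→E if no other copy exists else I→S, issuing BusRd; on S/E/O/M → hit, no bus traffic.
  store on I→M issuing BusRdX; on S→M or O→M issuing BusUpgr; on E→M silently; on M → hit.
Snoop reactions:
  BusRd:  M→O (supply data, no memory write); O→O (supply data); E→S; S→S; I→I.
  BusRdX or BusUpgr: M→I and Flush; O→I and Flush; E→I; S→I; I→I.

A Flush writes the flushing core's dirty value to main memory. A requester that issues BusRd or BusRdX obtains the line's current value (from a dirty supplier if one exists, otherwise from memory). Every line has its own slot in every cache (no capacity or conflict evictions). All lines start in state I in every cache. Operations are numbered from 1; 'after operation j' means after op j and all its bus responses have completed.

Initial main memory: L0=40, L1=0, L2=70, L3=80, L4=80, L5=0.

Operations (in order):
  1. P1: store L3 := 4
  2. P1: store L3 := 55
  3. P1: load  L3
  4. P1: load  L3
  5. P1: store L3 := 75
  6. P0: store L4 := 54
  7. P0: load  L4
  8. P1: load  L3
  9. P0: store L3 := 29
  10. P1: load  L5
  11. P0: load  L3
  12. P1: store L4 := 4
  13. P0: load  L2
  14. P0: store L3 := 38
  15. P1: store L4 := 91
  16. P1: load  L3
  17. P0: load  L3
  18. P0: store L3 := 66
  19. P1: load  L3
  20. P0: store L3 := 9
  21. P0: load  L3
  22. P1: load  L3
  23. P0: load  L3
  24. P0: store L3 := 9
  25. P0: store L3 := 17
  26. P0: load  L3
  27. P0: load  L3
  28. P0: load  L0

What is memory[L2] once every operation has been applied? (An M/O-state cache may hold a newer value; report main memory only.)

memory[L2] = 70

[1] P1: store L3 := 4 | P0:I, P1:M(4) | bus: BusRdX
[2] P1: store L3 := 55 | P0:I, P1:M(55) | bus: none
[3] P1: load  L3 | P0:I, P1:M(55) | bus: none
[4] P1: load  L3 | P0:I, P1:M(55) | bus: none
[5] P1: store L3 := 75 | P0:I, P1:M(75) | bus: none
[6] P0: store L4 := 54 | P0:M(54), P1:I | bus: BusRdX
[7] P0: load  L4 | P0:M(54), P1:I | bus: none
[8] P1: load  L3 | P0:I, P1:M(75) | bus: none
[9] P0: store L3 := 29 | P0:M(29), P1:I | bus: BusRdX,Flush
[10] P1: load  L5 | P0:I, P1:E(0) | bus: BusRd
[11] P0: load  L3 | P0:M(29), P1:I | bus: none
[12] P1: store L4 := 4 | P0:I, P1:M(4) | bus: BusRdX,Flush
[13] P0: load  L2 | P0:E(70), P1:I | bus: BusRd
[14] P0: store L3 := 38 | P0:M(38), P1:I | bus: none
[15] P1: store L4 := 91 | P0:I, P1:M(91) | bus: none
[16] P1: load  L3 | P0:O(38), P1:S(38) | bus: BusRd
[17] P0: load  L3 | P0:O(38), P1:S(38) | bus: none
[18] P0: store L3 := 66 | P0:M(66), P1:I | bus: BusUpgr
[19] P1: load  L3 | P0:O(66), P1:S(66) | bus: BusRd
[20] P0: store L3 := 9 | P0:M(9), P1:I | bus: BusUpgr
[21] P0: load  L3 | P0:M(9), P1:I | bus: none
[22] P1: load  L3 | P0:O(9), P1:S(9) | bus: BusRd
[23] P0: load  L3 | P0:O(9), P1:S(9) | bus: none
[24] P0: store L3 := 9 | P0:M(9), P1:I | bus: BusUpgr
[25] P0: store L3 := 17 | P0:M(17), P1:I | bus: none
[26] P0: load  L3 | P0:M(17), P1:I | bus: none
[27] P0: load  L3 | P0:M(17), P1:I | bus: none
[28] P0: load  L0 | P0:E(40), P1:I | bus: BusRd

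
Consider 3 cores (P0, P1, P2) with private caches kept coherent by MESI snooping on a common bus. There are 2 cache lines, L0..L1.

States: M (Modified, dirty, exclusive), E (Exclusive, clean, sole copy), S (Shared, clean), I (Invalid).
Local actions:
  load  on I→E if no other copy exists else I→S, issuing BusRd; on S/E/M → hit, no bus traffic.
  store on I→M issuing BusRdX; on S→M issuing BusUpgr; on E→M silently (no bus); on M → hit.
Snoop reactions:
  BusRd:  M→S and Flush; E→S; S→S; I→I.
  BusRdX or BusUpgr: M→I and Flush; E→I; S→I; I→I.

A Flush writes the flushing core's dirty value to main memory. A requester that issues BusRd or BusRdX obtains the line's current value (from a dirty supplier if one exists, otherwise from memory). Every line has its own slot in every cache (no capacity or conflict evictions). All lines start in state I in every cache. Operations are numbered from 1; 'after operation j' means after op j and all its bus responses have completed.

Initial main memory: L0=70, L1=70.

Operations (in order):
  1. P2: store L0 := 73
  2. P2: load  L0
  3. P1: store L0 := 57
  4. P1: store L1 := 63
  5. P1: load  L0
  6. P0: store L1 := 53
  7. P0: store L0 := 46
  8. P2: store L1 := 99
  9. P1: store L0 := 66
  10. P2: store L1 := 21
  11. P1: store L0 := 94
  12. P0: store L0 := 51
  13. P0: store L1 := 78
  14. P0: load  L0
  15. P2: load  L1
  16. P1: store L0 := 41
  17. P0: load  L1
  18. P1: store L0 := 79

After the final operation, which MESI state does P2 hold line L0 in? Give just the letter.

state = I

[1] P2: store L0 := 73 | P0:I, P1:I, P2:M(73) | bus: BusRdX
[2] P2: load  L0 | P0:I, P1:I, P2:M(73) | bus: none
[3] P1: store L0 := 57 | P0:I, P1:M(57), P2:I | bus: BusRdX,Flush
[4] P1: store L1 := 63 | P0:I, P1:M(63), P2:I | bus: BusRdX
[5] P1: load  L0 | P0:I, P1:M(57), P2:I | bus: none
[6] P0: store L1 := 53 | P0:M(53), P1:I, P2:I | bus: BusRdX,Flush
[7] P0: store L0 := 46 | P0:M(46), P1:I, P2:I | bus: BusRdX,Flush
[8] P2: store L1 := 99 | P0:I, P1:I, P2:M(99) | bus: BusRdX,Flush
[9] P1: store L0 := 66 | P0:I, P1:M(66), P2:I | bus: BusRdX,Flush
[10] P2: store L1 := 21 | P0:I, P1:I, P2:M(21) | bus: none
[11] P1: store L0 := 94 | P0:I, P1:M(94), P2:I | bus: none
[12] P0: store L0 := 51 | P0:M(51), P1:I, P2:I | bus: BusRdX,Flush
[13] P0: store L1 := 78 | P0:M(78), P1:I, P2:I | bus: BusRdX,Flush
[14] P0: load  L0 | P0:M(51), P1:I, P2:I | bus: none
[15] P2: load  L1 | P0:S(78), P1:I, P2:S(78) | bus: BusRd,Flush
[16] P1: store L0 := 41 | P0:I, P1:M(41), P2:I | bus: BusRdX,Flush
[17] P0: load  L1 | P0:S(78), P1:I, P2:S(78) | bus: none
[18] P1: store L0 := 79 | P0:I, P1:M(79), P2:I | bus: none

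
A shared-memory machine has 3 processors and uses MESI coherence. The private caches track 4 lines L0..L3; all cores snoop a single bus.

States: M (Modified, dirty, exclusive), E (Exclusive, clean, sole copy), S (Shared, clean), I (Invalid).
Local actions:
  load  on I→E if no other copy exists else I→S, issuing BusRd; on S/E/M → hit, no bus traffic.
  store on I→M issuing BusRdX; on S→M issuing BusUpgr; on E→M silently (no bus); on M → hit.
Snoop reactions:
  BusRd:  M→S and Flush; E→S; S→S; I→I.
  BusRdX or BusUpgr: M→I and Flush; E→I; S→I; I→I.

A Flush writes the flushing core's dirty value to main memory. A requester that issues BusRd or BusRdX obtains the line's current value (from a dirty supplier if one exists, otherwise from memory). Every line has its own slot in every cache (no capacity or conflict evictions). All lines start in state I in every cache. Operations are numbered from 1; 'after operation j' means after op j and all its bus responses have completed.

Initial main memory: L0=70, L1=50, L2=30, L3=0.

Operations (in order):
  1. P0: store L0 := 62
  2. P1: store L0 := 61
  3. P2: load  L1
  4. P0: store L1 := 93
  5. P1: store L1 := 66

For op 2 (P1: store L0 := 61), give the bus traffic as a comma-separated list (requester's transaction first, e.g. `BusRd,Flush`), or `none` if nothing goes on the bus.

[1] P0: store L0 := 62 | P0:M(62), P1:I, P2:I | bus: BusRdX
[2] P1: store L0 := 61 | P0:I, P1:M(61), P2:I | bus: BusRdX,Flush
[3] P2: load  L1 | P0:I, P1:I, P2:E(50) | bus: BusRd
[4] P0: store L1 := 93 | P0:M(93), P1:I, P2:I | bus: BusRdX
[5] P1: store L1 := 66 | P0:I, P1:M(66), P2:I | bus: BusRdX,Flush

bus = BusRdX,Flush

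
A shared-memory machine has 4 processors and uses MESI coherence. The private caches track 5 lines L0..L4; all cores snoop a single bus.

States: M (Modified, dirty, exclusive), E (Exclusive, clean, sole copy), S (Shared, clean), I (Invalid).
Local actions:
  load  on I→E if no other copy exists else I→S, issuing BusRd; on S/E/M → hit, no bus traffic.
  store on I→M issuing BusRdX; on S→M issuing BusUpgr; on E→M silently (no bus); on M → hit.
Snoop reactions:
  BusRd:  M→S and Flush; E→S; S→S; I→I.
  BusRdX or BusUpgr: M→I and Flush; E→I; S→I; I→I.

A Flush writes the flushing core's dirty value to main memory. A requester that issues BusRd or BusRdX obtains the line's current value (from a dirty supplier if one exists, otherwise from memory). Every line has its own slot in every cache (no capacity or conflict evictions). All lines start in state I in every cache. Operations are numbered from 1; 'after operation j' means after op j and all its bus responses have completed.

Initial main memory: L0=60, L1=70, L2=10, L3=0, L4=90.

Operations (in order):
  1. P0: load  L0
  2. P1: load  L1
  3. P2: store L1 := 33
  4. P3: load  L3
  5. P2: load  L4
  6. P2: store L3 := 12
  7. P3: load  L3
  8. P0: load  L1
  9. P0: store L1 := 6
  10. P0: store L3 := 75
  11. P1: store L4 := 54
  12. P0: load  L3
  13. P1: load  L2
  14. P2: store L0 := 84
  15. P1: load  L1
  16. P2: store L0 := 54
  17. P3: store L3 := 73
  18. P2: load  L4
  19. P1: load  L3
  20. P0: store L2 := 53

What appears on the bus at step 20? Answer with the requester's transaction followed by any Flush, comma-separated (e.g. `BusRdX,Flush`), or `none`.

bus = BusRdX

step 1: P0: load  L0  ⟶  EIII  (L0)  txn=BusRd  M[L0]=60
step 2: P1: load  L1  ⟶  IEII  (L1)  txn=BusRd  M[L1]=70
step 3: P2: store L1 := 33  ⟶  IIMI  (L1)  txn=BusRdX  M[L1]=70
step 4: P3: load  L3  ⟶  IIIE  (L3)  txn=BusRd  M[L3]=0
step 5: P2: load  L4  ⟶  IIEI  (L4)  txn=BusRd  M[L4]=90
step 6: P2: store L3 := 12  ⟶  IIMI  (L3)  txn=BusRdX  M[L3]=0
step 7: P3: load  L3  ⟶  IISS  (L3)  txn=BusRd+Flush  M[L3]=12
step 8: P0: load  L1  ⟶  SISI  (L1)  txn=BusRd+Flush  M[L1]=33
step 9: P0: store L1 := 6  ⟶  MIII  (L1)  txn=BusUpgr  M[L1]=33
step 10: P0: store L3 := 75  ⟶  MIII  (L3)  txn=BusRdX  M[L3]=12
step 11: P1: store L4 := 54  ⟶  IMII  (L4)  txn=BusRdX  M[L4]=90
step 12: P0: load  L3  ⟶  MIII  (L3)  txn=∅  M[L3]=12
step 13: P1: load  L2  ⟶  IEII  (L2)  txn=BusRd  M[L2]=10
step 14: P2: store L0 := 84  ⟶  IIMI  (L0)  txn=BusRdX  M[L0]=60
step 15: P1: load  L1  ⟶  SSII  (L1)  txn=BusRd+Flush  M[L1]=6
step 16: P2: store L0 := 54  ⟶  IIMI  (L0)  txn=∅  M[L0]=60
step 17: P3: store L3 := 73  ⟶  IIIM  (L3)  txn=BusRdX+Flush  M[L3]=75
step 18: P2: load  L4  ⟶  ISSI  (L4)  txn=BusRd+Flush  M[L4]=54
step 19: P1: load  L3  ⟶  ISIS  (L3)  txn=BusRd+Flush  M[L3]=73
step 20: P0: store L2 := 53  ⟶  MIII  (L2)  txn=BusRdX  M[L2]=10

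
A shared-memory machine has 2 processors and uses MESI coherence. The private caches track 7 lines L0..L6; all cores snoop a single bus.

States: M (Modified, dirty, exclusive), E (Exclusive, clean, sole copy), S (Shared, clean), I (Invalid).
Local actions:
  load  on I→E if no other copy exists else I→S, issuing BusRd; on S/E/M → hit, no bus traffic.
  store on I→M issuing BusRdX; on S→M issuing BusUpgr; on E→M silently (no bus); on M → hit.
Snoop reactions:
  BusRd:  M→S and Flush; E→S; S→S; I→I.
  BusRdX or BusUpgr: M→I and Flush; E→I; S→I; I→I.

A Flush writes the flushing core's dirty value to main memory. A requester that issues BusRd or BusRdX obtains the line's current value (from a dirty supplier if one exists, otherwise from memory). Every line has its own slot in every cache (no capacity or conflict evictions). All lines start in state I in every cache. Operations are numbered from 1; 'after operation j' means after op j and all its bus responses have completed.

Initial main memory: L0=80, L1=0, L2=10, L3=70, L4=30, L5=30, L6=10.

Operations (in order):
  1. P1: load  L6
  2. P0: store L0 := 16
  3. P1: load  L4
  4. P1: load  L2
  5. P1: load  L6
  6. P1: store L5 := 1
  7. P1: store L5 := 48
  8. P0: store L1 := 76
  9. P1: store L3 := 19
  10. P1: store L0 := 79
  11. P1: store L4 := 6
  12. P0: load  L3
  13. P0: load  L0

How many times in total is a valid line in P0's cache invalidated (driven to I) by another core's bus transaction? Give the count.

  op1 P1: load  L6 → I/E on L6; bus BusRd; mem=10
  op2 P0: store L0 := 16 → M/I on L0; bus BusRdX; mem=80
  op3 P1: load  L4 → I/E on L4; bus BusRd; mem=30
  op4 P1: load  L2 → I/E on L2; bus BusRd; mem=10
  op5 P1: load  L6 → I/E on L6; bus (none); mem=10
  op6 P1: store L5 := 1 → I/M on L5; bus BusRdX; mem=30
  op7 P1: store L5 := 48 → I/M on L5; bus (none); mem=30
  op8 P0: store L1 := 76 → M/I on L1; bus BusRdX; mem=0
  op9 P1: store L3 := 19 → I/M on L3; bus BusRdX; mem=70
  op10 P1: store L0 := 79 → I/M on L0; bus BusRdX Flush; mem=16
  op11 P1: store L4 := 6 → I/M on L4; bus (none); mem=30
  op12 P0: load  L3 → S/S on L3; bus BusRd Flush; mem=19
  op13 P0: load  L0 → S/S on L0; bus BusRd Flush; mem=79

invalidations = 1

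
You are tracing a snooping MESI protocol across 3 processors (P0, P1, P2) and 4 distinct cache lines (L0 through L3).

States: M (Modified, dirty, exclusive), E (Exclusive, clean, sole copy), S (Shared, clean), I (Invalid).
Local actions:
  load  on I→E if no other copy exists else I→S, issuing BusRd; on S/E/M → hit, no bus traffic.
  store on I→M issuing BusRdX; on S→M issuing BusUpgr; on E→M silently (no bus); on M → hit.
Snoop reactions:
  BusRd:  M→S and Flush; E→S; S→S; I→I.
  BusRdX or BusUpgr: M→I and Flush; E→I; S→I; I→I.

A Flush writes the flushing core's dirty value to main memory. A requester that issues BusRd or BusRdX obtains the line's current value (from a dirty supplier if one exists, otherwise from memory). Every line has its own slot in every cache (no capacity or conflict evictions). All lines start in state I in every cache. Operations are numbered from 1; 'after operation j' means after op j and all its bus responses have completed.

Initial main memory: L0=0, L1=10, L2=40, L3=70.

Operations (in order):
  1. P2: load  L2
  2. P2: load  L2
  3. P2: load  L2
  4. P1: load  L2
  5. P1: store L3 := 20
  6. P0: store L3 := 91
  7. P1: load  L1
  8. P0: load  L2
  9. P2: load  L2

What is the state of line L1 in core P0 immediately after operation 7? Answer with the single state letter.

1. P2: load  L2  bus=[BusRd]  L2: P0=I P1=I P2=E  mem[L2]=40
2. P2: load  L2  bus=[-]  L2: P0=I P1=I P2=E  mem[L2]=40
3. P2: load  L2  bus=[-]  L2: P0=I P1=I P2=E  mem[L2]=40
4. P1: load  L2  bus=[BusRd]  L2: P0=I P1=S P2=S  mem[L2]=40
5. P1: store L3 := 20  bus=[BusRdX]  L3: P0=I P1=M P2=I  mem[L3]=70
6. P0: store L3 := 91  bus=[BusRdX,Flush]  L3: P0=M P1=I P2=I  mem[L3]=20
7. P1: load  L1  bus=[BusRd]  L1: P0=I P1=E P2=I  mem[L1]=10
8. P0: load  L2  bus=[BusRd]  L2: P0=S P1=S P2=S  mem[L2]=40
9. P2: load  L2  bus=[-]  L2: P0=S P1=S P2=S  mem[L2]=40

state = I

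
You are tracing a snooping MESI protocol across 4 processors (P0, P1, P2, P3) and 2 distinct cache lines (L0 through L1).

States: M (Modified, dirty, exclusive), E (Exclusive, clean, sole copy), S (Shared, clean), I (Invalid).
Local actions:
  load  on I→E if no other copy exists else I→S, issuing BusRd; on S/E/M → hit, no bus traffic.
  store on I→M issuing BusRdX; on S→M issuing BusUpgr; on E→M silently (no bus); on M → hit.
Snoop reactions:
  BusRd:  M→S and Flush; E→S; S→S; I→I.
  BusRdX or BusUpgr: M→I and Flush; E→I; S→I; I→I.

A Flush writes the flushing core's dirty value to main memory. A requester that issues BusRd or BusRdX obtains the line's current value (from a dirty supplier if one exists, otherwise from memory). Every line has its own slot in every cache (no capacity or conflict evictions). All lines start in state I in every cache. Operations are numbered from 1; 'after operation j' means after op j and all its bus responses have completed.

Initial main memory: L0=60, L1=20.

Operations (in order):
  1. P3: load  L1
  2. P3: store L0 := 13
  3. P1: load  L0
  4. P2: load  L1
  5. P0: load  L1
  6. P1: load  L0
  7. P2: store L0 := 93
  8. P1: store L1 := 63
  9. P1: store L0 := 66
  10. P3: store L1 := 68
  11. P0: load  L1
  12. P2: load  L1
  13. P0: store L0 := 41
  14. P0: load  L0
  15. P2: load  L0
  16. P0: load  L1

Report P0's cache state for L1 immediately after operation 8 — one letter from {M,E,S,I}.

state = I

step 1: P3: load  L1  ⟶  IIIE  (L1)  txn=BusRd  M[L1]=20
step 2: P3: store L0 := 13  ⟶  IIIM  (L0)  txn=BusRdX  M[L0]=60
step 3: P1: load  L0  ⟶  ISIS  (L0)  txn=BusRd+Flush  M[L0]=13
step 4: P2: load  L1  ⟶  IISS  (L1)  txn=BusRd  M[L1]=20
step 5: P0: load  L1  ⟶  SISS  (L1)  txn=BusRd  M[L1]=20
step 6: P1: load  L0  ⟶  ISIS  (L0)  txn=∅  M[L0]=13
step 7: P2: store L0 := 93  ⟶  IIMI  (L0)  txn=BusRdX  M[L0]=13
step 8: P1: store L1 := 63  ⟶  IMII  (L1)  txn=BusRdX  M[L1]=20
step 9: P1: store L0 := 66  ⟶  IMII  (L0)  txn=BusRdX+Flush  M[L0]=93
step 10: P3: store L1 := 68  ⟶  IIIM  (L1)  txn=BusRdX+Flush  M[L1]=63
step 11: P0: load  L1  ⟶  SIIS  (L1)  txn=BusRd+Flush  M[L1]=68
step 12: P2: load  L1  ⟶  SISS  (L1)  txn=BusRd  M[L1]=68
step 13: P0: store L0 := 41  ⟶  MIII  (L0)  txn=BusRdX+Flush  M[L0]=66
step 14: P0: load  L0  ⟶  MIII  (L0)  txn=∅  M[L0]=66
step 15: P2: load  L0  ⟶  SISI  (L0)  txn=BusRd+Flush  M[L0]=41
step 16: P0: load  L1  ⟶  SISS  (L1)  txn=∅  M[L1]=68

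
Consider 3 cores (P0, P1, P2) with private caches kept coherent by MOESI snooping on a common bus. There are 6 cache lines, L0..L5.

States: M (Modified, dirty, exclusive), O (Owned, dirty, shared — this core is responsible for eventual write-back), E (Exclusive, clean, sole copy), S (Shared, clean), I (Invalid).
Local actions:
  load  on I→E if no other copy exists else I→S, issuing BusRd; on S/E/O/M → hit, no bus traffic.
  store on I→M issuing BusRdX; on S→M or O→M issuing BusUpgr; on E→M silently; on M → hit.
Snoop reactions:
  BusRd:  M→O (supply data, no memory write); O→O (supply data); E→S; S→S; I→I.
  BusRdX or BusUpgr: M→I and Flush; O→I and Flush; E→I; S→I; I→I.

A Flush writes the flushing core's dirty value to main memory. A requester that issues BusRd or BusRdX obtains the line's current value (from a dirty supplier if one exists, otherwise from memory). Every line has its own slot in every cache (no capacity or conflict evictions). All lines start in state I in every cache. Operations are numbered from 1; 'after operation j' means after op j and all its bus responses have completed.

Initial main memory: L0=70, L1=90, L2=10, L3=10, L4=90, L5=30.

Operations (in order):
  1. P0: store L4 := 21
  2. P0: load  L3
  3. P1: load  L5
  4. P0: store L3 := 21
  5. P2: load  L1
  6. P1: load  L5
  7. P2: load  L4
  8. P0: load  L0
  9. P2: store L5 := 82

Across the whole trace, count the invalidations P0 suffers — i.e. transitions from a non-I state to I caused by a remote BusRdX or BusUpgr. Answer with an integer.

1. P0: store L4 := 21  bus=[BusRdX]  L4: P0=M P1=I P2=I  mem[L4]=90
2. P0: load  L3  bus=[BusRd]  L3: P0=E P1=I P2=I  mem[L3]=10
3. P1: load  L5  bus=[BusRd]  L5: P0=I P1=E P2=I  mem[L5]=30
4. P0: store L3 := 21  bus=[-]  L3: P0=M P1=I P2=I  mem[L3]=10
5. P2: load  L1  bus=[BusRd]  L1: P0=I P1=I P2=E  mem[L1]=90
6. P1: load  L5  bus=[-]  L5: P0=I P1=E P2=I  mem[L5]=30
7. P2: load  L4  bus=[BusRd]  L4: P0=O P1=I P2=S  mem[L4]=90
8. P0: load  L0  bus=[BusRd]  L0: P0=E P1=I P2=I  mem[L0]=70
9. P2: store L5 := 82  bus=[BusRdX]  L5: P0=I P1=I P2=M  mem[L5]=30

invalidations = 0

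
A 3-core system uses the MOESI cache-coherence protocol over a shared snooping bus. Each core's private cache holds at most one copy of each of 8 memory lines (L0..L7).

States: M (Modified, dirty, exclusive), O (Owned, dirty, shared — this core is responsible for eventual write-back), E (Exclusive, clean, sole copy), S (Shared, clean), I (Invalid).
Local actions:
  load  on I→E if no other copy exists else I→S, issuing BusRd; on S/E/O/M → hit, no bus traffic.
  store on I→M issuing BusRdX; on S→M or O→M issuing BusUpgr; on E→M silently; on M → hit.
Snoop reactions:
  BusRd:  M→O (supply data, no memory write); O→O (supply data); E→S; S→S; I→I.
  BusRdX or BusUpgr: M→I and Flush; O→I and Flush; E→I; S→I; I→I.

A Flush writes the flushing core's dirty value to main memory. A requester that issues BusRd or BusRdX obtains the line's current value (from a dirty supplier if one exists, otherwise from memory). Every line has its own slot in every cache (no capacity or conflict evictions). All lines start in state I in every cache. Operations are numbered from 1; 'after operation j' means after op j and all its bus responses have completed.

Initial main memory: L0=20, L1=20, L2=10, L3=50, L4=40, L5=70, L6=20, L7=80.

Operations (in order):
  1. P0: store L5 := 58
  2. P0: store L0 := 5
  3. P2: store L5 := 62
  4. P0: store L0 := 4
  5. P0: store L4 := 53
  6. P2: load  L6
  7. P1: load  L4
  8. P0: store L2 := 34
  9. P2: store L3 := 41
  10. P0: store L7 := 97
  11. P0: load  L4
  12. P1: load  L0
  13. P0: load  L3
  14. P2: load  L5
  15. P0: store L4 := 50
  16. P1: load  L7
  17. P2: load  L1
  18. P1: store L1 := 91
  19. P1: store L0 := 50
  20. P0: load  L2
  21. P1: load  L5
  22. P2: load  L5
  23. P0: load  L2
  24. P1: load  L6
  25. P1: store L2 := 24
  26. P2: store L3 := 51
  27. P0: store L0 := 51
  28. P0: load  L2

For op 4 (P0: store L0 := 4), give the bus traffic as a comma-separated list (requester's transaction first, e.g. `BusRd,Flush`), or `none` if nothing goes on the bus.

bus = none

step 1: P0: store L5 := 58  ⟶  MII  (L5)  txn=BusRdX  M[L5]=70
step 2: P0: store L0 := 5  ⟶  MII  (L0)  txn=BusRdX  M[L0]=20
step 3: P2: store L5 := 62  ⟶  IIM  (L5)  txn=BusRdX+Flush  M[L5]=58
step 4: P0: store L0 := 4  ⟶  MII  (L0)  txn=∅  M[L0]=20
step 5: P0: store L4 := 53  ⟶  MII  (L4)  txn=BusRdX  M[L4]=40
step 6: P2: load  L6  ⟶  IIE  (L6)  txn=BusRd  M[L6]=20
step 7: P1: load  L4  ⟶  OSI  (L4)  txn=BusRd  M[L4]=40
step 8: P0: store L2 := 34  ⟶  MII  (L2)  txn=BusRdX  M[L2]=10
step 9: P2: store L3 := 41  ⟶  IIM  (L3)  txn=BusRdX  M[L3]=50
step 10: P0: store L7 := 97  ⟶  MII  (L7)  txn=BusRdX  M[L7]=80
step 11: P0: load  L4  ⟶  OSI  (L4)  txn=∅  M[L4]=40
step 12: P1: load  L0  ⟶  OSI  (L0)  txn=BusRd  M[L0]=20
step 13: P0: load  L3  ⟶  SIO  (L3)  txn=BusRd  M[L3]=50
step 14: P2: load  L5  ⟶  IIM  (L5)  txn=∅  M[L5]=58
step 15: P0: store L4 := 50  ⟶  MII  (L4)  txn=BusUpgr  M[L4]=40
step 16: P1: load  L7  ⟶  OSI  (L7)  txn=BusRd  M[L7]=80
step 17: P2: load  L1  ⟶  IIE  (L1)  txn=BusRd  M[L1]=20
step 18: P1: store L1 := 91  ⟶  IMI  (L1)  txn=BusRdX  M[L1]=20
step 19: P1: store L0 := 50  ⟶  IMI  (L0)  txn=BusUpgr+Flush  M[L0]=4
step 20: P0: load  L2  ⟶  MII  (L2)  txn=∅  M[L2]=10
step 21: P1: load  L5  ⟶  ISO  (L5)  txn=BusRd  M[L5]=58
step 22: P2: load  L5  ⟶  ISO  (L5)  txn=∅  M[L5]=58
step 23: P0: load  L2  ⟶  MII  (L2)  txn=∅  M[L2]=10
step 24: P1: load  L6  ⟶  ISS  (L6)  txn=BusRd  M[L6]=20
step 25: P1: store L2 := 24  ⟶  IMI  (L2)  txn=BusRdX+Flush  M[L2]=34
step 26: P2: store L3 := 51  ⟶  IIM  (L3)  txn=BusUpgr  M[L3]=50
step 27: P0: store L0 := 51  ⟶  MII  (L0)  txn=BusRdX+Flush  M[L0]=50
step 28: P0: load  L2  ⟶  SOI  (L2)  txn=BusRd  M[L2]=34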